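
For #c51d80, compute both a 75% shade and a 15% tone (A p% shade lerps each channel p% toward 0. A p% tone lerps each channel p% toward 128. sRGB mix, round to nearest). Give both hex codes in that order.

#310720, #bb2c80

#c51d80 is rgb(197, 29, 128).
75% shade:
  R: 197 − 147.75 = 49.25 → 49
  G: 29 − 21.75 = 7.25 → 7
  B: 128 + 0.75×(0−128) = 128 − 96 = 32 → 32
  → #310720
15% tone:
  R: 197 + 0.15×(128−197) = 197 − 10.35 = 186.65 → 187
  G: 29 + 0.15×(128−29) = 29 + 14.85 = 43.85 → 44
  B: 128 + 0.15×(128−128) = 128 + 0 = 128 → 128
  → #bb2c80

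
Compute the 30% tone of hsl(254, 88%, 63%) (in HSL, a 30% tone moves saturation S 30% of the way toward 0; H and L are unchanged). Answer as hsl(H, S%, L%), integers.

hsl(254, 62%, 63%)

S moves 30% from 88 toward 0: 88 − 26.4 = 61.6 → 62.
H and L are unchanged.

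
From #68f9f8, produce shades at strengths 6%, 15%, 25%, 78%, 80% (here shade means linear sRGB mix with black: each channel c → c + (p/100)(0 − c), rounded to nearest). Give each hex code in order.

#68f9f8 is rgb(104, 249, 248).
6%: (104 − 6.24 = 97.76→98, 249 − 14.94 = 234.06→234, 248 − 14.88 = 233.12→233) → #62eae9
15%: (104 − 15.6 = 88.4→88, 249 − 37.35 = 211.65→212, 248 − 37.2 = 210.8→211) → #58d4d3
25%: (104 − 26 = 78→78, 249 − 62.25 = 186.75→187, 248 − 62 = 186→186) → #4ebbba
78%: (104 − 81.12 = 22.88→23, 249 − 194.22 = 54.78→55, 248 − 193.44 = 54.56→55) → #173737
80%: (104 − 83.2 = 20.8→21, 249 − 199.2 = 49.8→50, 248 − 198.4 = 49.6→50) → #153232

#62eae9, #58d4d3, #4ebbba, #173737, #153232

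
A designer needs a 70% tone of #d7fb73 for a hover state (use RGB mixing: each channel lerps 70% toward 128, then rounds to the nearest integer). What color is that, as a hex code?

#9aa57c

#d7fb73 is rgb(215, 251, 115).
Lerp each channel 70% toward 128:
  R: 215 − 60.9 = 154.1 → 154
  G: 251 + 0.7×(128−251) = 251 − 86.1 = 164.9 → 165
  B: 115 + 0.7×(128−115) = 115 + 9.1 = 124.1 → 124
rgb(154, 165, 124) = #9aa57c.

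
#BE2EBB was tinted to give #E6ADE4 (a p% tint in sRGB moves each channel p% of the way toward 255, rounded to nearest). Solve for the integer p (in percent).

61%

#BE2EBB is rgb(190, 46, 187); #E6ADE4 is rgb(230, 173, 228).
On the G channel (widest range): 173 ≈ 46 + (p/100)(255 − 46), so p ≈ 100×(173 − 46)/(255 − 46) = 12700/209 = 60.77.
p = 61 reproduces all three channels after rounding.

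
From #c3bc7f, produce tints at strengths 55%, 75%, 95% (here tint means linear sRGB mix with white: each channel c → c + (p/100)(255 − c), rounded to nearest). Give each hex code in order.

#e4e1c5, #f0eedf, #fcfcf9

#c3bc7f is rgb(195, 188, 127).
55%: (195 + 33 = 228→228, 188 + 36.85 = 224.85→225, 127 + 70.4 = 197.4→197) → #e4e1c5
75%: (195 + 45 = 240→240, 188 + 50.25 = 238.25→238, 127 + 96 = 223→223) → #f0eedf
95%: (195 + 57 = 252→252, 188 + 63.65 = 251.65→252, 127 + 121.6 = 248.6→249) → #fcfcf9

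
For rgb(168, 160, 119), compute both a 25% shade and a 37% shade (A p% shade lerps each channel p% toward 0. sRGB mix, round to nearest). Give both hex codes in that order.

25% shade:
  R: 168 + 0.25×(0−168) = 168 − 42 = 126 → 126
  G: 160 − 40 = 120 → 120
  B: 119 + 0.25×(0−119) = 119 − 29.75 = 89.25 → 89
  → #7e7859
37% shade:
  R: 168 + 0.37×(0−168) = 168 − 62.16 = 105.84 → 106
  G: 160 + 0.37×(0−160) = 160 − 59.2 = 100.8 → 101
  B: 119 + 0.37×(0−119) = 119 − 44.03 = 74.97 → 75
  → #6a654b

#7e7859, #6a654b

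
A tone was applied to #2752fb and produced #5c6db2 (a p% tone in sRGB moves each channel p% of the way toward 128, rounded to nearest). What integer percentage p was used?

#2752fb is rgb(39, 82, 251); #5c6db2 is rgb(92, 109, 178).
On the B channel (widest range): 178 ≈ 251 + (p/100)(128 − 251), so p ≈ 100×(178 − 251)/(128 − 251) = -7300/-123 = 59.35.
p = 59 reproduces all three channels after rounding.

59%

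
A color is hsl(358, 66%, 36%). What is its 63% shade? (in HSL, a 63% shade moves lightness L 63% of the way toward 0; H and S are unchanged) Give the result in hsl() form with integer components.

L moves 63% from 36 toward 0: 36 − 22.68 = 13.32 → 13.
H and S are unchanged.

hsl(358, 66%, 13%)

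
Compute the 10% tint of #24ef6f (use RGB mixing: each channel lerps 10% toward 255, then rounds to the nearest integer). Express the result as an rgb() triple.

rgb(58, 241, 125)

#24ef6f is rgb(36, 239, 111).
Lerp each channel 10% toward 255:
  R: 36 + 21.9 = 57.9 → 58
  G: 239 + 1.6 = 240.6 → 241
  B: 111 + 0.1×(255−111) = 111 + 14.4 = 125.4 → 125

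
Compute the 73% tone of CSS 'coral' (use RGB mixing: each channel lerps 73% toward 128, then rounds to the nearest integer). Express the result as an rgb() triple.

CSS coral is rgb(255, 127, 80).
A 73% tone moves each channel 73% toward 128:
  R: 255 + 0.73×(128−255) = 255 − 92.71 = 162.29 → 162
  G: 127 + 0.73×(128−127) = 127 + 0.73 = 127.73 → 128
  B: 80 + 0.73×(128−80) = 80 + 35.04 = 115.04 → 115

rgb(162, 128, 115)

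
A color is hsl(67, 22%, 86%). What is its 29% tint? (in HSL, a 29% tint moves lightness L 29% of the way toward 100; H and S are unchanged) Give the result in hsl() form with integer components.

hsl(67, 22%, 90%)

L moves 29% from 86 toward 100: 86 + 4.06 = 90.06 → 90.
H and S are unchanged.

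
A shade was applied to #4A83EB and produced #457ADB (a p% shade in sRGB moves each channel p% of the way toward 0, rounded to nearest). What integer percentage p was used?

7%

#4A83EB is rgb(74, 131, 235); #457ADB is rgb(69, 122, 219).
On the B channel (widest range): 219 ≈ 235 + (p/100)(0 − 235), so p ≈ 100×(219 − 235)/(0 − 235) = -1600/-235 = 6.81.
p = 7 reproduces all three channels after rounding.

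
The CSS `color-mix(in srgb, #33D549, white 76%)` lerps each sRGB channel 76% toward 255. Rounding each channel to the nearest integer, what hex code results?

#33D549 is rgb(51, 213, 73).
Per channel, c → c + 0.76(255 − c):
  R: 51 + 155.04 = 206.04 → 206
  G: 213 + 31.92 = 244.92 → 245
  B: 73 + 138.32 = 211.32 → 211
rgb(206, 245, 211) = #CEF5D3.

#CEF5D3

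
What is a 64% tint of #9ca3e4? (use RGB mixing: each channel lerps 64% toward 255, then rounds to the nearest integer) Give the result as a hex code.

#dbdef5

#9ca3e4 is rgb(156, 163, 228).
A 64% tint moves each channel 64% toward 255:
  R: 156 + 0.64×(255−156) = 156 + 63.36 = 219.36 → 219
  G: 163 + 58.88 = 221.88 → 222
  B: 228 + 0.64×(255−228) = 228 + 17.28 = 245.28 → 245
rgb(219, 222, 245) = #dbdef5.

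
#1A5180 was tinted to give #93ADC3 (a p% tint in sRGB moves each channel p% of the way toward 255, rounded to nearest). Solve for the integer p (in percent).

#1A5180 is rgb(26, 81, 128); #93ADC3 is rgb(147, 173, 195).
On the R channel (widest range): 147 ≈ 26 + (p/100)(255 − 26), so p ≈ 100×(147 − 26)/(255 − 26) = 12100/229 = 52.84.
p = 53 reproduces all three channels after rounding.

53%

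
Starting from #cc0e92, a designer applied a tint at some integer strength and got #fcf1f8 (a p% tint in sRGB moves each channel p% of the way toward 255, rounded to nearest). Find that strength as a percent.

#cc0e92 is rgb(204, 14, 146); #fcf1f8 is rgb(252, 241, 248).
On the G channel (widest range): 241 ≈ 14 + (p/100)(255 − 14), so p ≈ 100×(241 − 14)/(255 − 14) = 22700/241 = 94.19.
p = 94 reproduces all three channels after rounding.

94%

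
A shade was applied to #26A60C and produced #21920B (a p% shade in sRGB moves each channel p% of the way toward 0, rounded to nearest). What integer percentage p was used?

#26A60C is rgb(38, 166, 12); #21920B is rgb(33, 146, 11).
On the G channel (widest range): 146 ≈ 166 + (p/100)(0 − 166), so p ≈ 100×(146 − 166)/(0 − 166) = -2000/-166 = 12.05.
p = 12 reproduces all three channels after rounding.

12%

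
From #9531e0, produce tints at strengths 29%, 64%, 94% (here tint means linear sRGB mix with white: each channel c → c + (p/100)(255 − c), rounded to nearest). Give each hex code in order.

#b46de9, #d9b5f4, #f9f3fd

#9531e0 is rgb(149, 49, 224).
29%: (149 + 30.74 = 179.74→180, 49 + 59.74 = 108.74→109, 224 + 8.99 = 232.99→233) → #b46de9
64%: (149 + 67.84 = 216.84→217, 49 + 131.84 = 180.84→181, 224 + 19.84 = 243.84→244) → #d9b5f4
94%: (149 + 99.64 = 248.64→249, 49 + 193.64 = 242.64→243, 224 + 29.14 = 253.14→253) → #f9f3fd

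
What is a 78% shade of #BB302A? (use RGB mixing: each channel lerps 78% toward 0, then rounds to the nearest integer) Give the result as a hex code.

#290B09

#BB302A is rgb(187, 48, 42).
Lerp each channel 78% toward 0:
  R: 187 + 0.78×(0−187) = 187 − 145.86 = 41.14 → 41
  G: 48 − 37.44 = 10.56 → 11
  B: 42 − 32.76 = 9.24 → 9
rgb(41, 11, 9) = #290B09.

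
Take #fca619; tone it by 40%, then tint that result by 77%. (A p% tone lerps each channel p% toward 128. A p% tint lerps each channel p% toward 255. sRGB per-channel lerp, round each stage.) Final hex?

#f3e7d4

#fca619 is rgb(252, 166, 25).
Lerp each channel 40% toward 128:
  R: 252 + 0.4×(128−252) = 252 − 49.6 = 202.4 → 202
  G: 166 − 15.2 = 150.8 → 151
  B: 25 + 41.2 = 66.2 → 66
After the tone: rgb(202, 151, 66) = #ca9742.
Per channel, c → c + 0.77(255 − c):
  R: 202 + 0.77×(255−202) = 202 + 40.81 = 242.81 → 243
  G: 151 + 0.77×(255−151) = 151 + 80.08 = 231.08 → 231
  B: 66 + 0.77×(255−66) = 66 + 145.53 = 211.53 → 212
rgb(243, 231, 212) = #f3e7d4.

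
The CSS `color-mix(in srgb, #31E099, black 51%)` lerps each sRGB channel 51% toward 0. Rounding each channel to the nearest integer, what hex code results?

#186E4B

#31E099 is rgb(49, 224, 153).
A 51% shade moves each channel 51% toward 0:
  R: 49 − 24.99 = 24.01 → 24
  G: 224 − 114.24 = 109.76 → 110
  B: 153 + 0.51×(0−153) = 153 − 78.03 = 74.97 → 75
rgb(24, 110, 75) = #186E4B.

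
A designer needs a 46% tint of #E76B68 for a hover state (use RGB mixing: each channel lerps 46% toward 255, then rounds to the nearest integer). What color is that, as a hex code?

#E76B68 is rgb(231, 107, 104).
Per channel, c → c + 0.46(255 − c):
  R: 231 + 11.04 = 242.04 → 242
  G: 107 + 68.08 = 175.08 → 175
  B: 104 + 69.46 = 173.46 → 173
rgb(242, 175, 173) = #F2AFAD.

#F2AFAD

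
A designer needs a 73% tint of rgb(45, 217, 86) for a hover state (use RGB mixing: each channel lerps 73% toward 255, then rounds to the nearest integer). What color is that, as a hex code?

#C6F5D1

Lerp each channel 73% toward 255:
  R: 45 + 0.73×(255−45) = 45 + 153.3 = 198.3 → 198
  G: 217 + 27.74 = 244.74 → 245
  B: 86 + 0.73×(255−86) = 86 + 123.37 = 209.37 → 209
rgb(198, 245, 209) = #C6F5D1.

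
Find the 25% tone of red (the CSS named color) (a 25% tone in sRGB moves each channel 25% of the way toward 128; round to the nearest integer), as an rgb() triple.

rgb(223, 32, 32)

CSS red is rgb(255, 0, 0).
Per channel, c → c + 0.25(128 − c):
  R: 255 − 31.75 = 223.25 → 223
  G: 0 + 0.25×(128−0) = 0 + 32 = 32 → 32
  B: 0 + 0.25×(128−0) = 0 + 32 = 32 → 32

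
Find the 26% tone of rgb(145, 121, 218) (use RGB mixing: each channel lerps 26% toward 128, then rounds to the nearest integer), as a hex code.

#8D7BC3

A 26% tone moves each channel 26% toward 128:
  R: 145 + 0.26×(128−145) = 145 − 4.42 = 140.58 → 141
  G: 121 + 1.82 = 122.82 → 123
  B: 218 − 23.4 = 194.6 → 195
rgb(141, 123, 195) = #8D7BC3.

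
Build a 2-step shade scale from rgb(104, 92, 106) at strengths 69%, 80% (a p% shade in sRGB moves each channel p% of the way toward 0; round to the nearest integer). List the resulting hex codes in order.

69%: (104 − 71.76 = 32.24→32, 92 − 63.48 = 28.52→29, 106 − 73.14 = 32.86→33) → #201d21
80%: (104 − 83.2 = 20.8→21, 92 − 73.6 = 18.4→18, 106 − 84.8 = 21.2→21) → #151215

#201d21, #151215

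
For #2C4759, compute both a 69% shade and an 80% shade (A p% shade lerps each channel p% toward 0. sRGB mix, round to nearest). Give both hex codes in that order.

#0E161C, #090E12

#2C4759 is rgb(44, 71, 89).
69% shade:
  R: 44 + 0.69×(0−44) = 44 − 30.36 = 13.64 → 14
  G: 71 + 0.69×(0−71) = 71 − 48.99 = 22.01 → 22
  B: 89 + 0.69×(0−89) = 89 − 61.41 = 27.59 → 28
  → #0E161C
80% shade:
  R: 44 + 0.8×(0−44) = 44 − 35.2 = 8.8 → 9
  G: 71 + 0.8×(0−71) = 71 − 56.8 = 14.2 → 14
  B: 89 + 0.8×(0−89) = 89 − 71.2 = 17.8 → 18
  → #090E12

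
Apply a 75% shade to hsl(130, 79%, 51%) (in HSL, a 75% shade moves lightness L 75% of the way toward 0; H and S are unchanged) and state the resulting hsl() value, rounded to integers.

L moves 75% from 51 toward 0: 51 − 38.25 = 12.75 → 13.
H and S are unchanged.

hsl(130, 79%, 13%)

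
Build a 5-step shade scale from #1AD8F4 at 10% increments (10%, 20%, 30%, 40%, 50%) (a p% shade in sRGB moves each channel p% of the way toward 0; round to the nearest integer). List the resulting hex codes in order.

#17C2DC, #15ADC3, #1297AB, #108292, #0D6C7A

#1AD8F4 is rgb(26, 216, 244).
10%: (26 − 2.6 = 23.4→23, 216 − 21.6 = 194.4→194, 244 − 24.4 = 219.6→220) → #17C2DC
20%: (26 − 5.2 = 20.8→21, 216 − 43.2 = 172.8→173, 244 − 48.8 = 195.2→195) → #15ADC3
30%: (26 − 7.8 = 18.2→18, 216 − 64.8 = 151.2→151, 244 − 73.2 = 170.8→171) → #1297AB
40%: (26 − 10.4 = 15.6→16, 216 − 86.4 = 129.6→130, 244 − 97.6 = 146.4→146) → #108292
50%: (26 − 13 = 13→13, 216 − 108 = 108→108, 244 − 122 = 122→122) → #0D6C7A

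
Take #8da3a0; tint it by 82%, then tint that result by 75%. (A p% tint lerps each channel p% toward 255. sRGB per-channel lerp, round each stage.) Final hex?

#fafbfb

#8da3a0 is rgb(141, 163, 160).
Per channel, c → c + 0.82(255 − c):
  R: 141 + 93.48 = 234.48 → 234
  G: 163 + 75.44 = 238.44 → 238
  B: 160 + 0.82×(255−160) = 160 + 77.9 = 237.9 → 238
After the tint: rgb(234, 238, 238) = #eaeeee.
Lerp each channel 75% toward 255:
  R: 234 + 15.75 = 249.75 → 250
  G: 238 + 12.75 = 250.75 → 251
  B: 238 + 12.75 = 250.75 → 251
rgb(250, 251, 251) = #fafbfb.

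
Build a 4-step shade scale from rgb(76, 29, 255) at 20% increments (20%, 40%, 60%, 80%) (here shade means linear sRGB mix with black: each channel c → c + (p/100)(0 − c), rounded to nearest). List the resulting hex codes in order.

#3D17CC, #2E1199, #1E0C66, #0F0633

20%: (76 − 15.2 = 60.8→61, 29 − 5.8 = 23.2→23, 255 − 51 = 204→204) → #3D17CC
40%: (76 − 30.4 = 45.6→46, 29 − 11.6 = 17.4→17, 255 − 102 = 153→153) → #2E1199
60%: (76 − 45.6 = 30.4→30, 29 − 17.4 = 11.6→12, 255 − 153 = 102→102) → #1E0C66
80%: (76 − 60.8 = 15.2→15, 29 − 23.2 = 5.8→6, 255 − 204 = 51→51) → #0F0633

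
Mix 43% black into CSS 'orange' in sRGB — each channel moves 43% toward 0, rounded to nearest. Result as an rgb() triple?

CSS orange is rgb(255, 165, 0).
Lerp each channel 43% toward 0:
  R: 255 − 109.65 = 145.35 → 145
  G: 165 − 70.95 = 94.05 → 94
  B: 0 + 0.43×(0−0) = 0 + 0 = 0 → 0

rgb(145, 94, 0)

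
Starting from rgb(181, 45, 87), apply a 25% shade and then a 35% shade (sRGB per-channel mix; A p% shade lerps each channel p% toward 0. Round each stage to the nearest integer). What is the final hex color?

#58162A

Per channel, c → c + 0.25(0 − c):
  R: 181 − 45.25 = 135.75 → 136
  G: 45 + 0.25×(0−45) = 45 − 11.25 = 33.75 → 34
  B: 87 − 21.75 = 65.25 → 65
After the shade: rgb(136, 34, 65) = #882241.
Lerp each channel 35% toward 0:
  R: 136 − 47.6 = 88.4 → 88
  G: 34 + 0.35×(0−34) = 34 − 11.9 = 22.1 → 22
  B: 65 − 22.75 = 42.25 → 42
rgb(88, 22, 42) = #58162A.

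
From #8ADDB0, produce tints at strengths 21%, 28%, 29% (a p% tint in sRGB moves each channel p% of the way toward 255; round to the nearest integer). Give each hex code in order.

#A3E4C1, #ABE7C6, #ACE7C7

#8ADDB0 is rgb(138, 221, 176).
21%: (138 + 24.57 = 162.57→163, 221 + 7.14 = 228.14→228, 176 + 16.59 = 192.59→193) → #A3E4C1
28%: (138 + 32.76 = 170.76→171, 221 + 9.52 = 230.52→231, 176 + 22.12 = 198.12→198) → #ABE7C6
29%: (138 + 33.93 = 171.93→172, 221 + 9.86 = 230.86→231, 176 + 22.91 = 198.91→199) → #ACE7C7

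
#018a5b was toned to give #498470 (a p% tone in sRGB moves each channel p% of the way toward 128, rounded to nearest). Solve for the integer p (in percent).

57%

#018a5b is rgb(1, 138, 91); #498470 is rgb(73, 132, 112).
On the R channel (widest range): 73 ≈ 1 + (p/100)(128 − 1), so p ≈ 100×(73 − 1)/(128 − 1) = 7200/127 = 56.69.
p = 57 reproduces all three channels after rounding.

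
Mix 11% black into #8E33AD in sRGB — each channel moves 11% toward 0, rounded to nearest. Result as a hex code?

#8E33AD is rgb(142, 51, 173).
Lerp each channel 11% toward 0:
  R: 142 − 15.62 = 126.38 → 126
  G: 51 − 5.61 = 45.39 → 45
  B: 173 − 19.03 = 153.97 → 154
rgb(126, 45, 154) = #7E2D9A.

#7E2D9A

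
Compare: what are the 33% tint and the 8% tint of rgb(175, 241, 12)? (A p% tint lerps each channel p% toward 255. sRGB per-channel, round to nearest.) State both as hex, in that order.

33% tint:
  R: 175 + 0.33×(255−175) = 175 + 26.4 = 201.4 → 201
  G: 241 + 0.33×(255−241) = 241 + 4.62 = 245.62 → 246
  B: 12 + 0.33×(255−12) = 12 + 80.19 = 92.19 → 92
  → #C9F65C
8% tint:
  R: 175 + 0.08×(255−175) = 175 + 6.4 = 181.4 → 181
  G: 241 + 0.08×(255−241) = 241 + 1.12 = 242.12 → 242
  B: 12 + 0.08×(255−12) = 12 + 19.44 = 31.44 → 31
  → #B5F21F

#C9F65C, #B5F21F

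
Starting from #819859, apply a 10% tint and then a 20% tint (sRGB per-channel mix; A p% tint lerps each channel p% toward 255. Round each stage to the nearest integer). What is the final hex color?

#A5B588

#819859 is rgb(129, 152, 89).
Per channel, c → c + 0.1(255 − c):
  R: 129 + 12.6 = 141.6 → 142
  G: 152 + 0.1×(255−152) = 152 + 10.3 = 162.3 → 162
  B: 89 + 0.1×(255−89) = 89 + 16.6 = 105.6 → 106
After the tint: rgb(142, 162, 106) = #8EA26A.
Per channel, c → c + 0.2(255 − c):
  R: 142 + 0.2×(255−142) = 142 + 22.6 = 164.6 → 165
  G: 162 + 0.2×(255−162) = 162 + 18.6 = 180.6 → 181
  B: 106 + 0.2×(255−106) = 106 + 29.8 = 135.8 → 136
rgb(165, 181, 136) = #A5B588.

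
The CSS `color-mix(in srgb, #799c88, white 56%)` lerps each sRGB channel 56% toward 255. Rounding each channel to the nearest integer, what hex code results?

#c4d3cb

#799c88 is rgb(121, 156, 136).
A 56% tint moves each channel 56% toward 255:
  R: 121 + 75.04 = 196.04 → 196
  G: 156 + 0.56×(255−156) = 156 + 55.44 = 211.44 → 211
  B: 136 + 0.56×(255−136) = 136 + 66.64 = 202.64 → 203
rgb(196, 211, 203) = #c4d3cb.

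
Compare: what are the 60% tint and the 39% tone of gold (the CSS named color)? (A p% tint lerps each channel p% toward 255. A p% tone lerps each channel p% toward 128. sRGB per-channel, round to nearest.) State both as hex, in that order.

#ffef99, #cdb532

CSS gold is rgb(255, 215, 0).
60% tint:
  R: 255 + 0.6×(255−255) = 255 + 0 = 255 → 255
  G: 215 + 0.6×(255−215) = 215 + 24 = 239 → 239
  B: 0 + 0.6×(255−0) = 0 + 153 = 153 → 153
  → #ffef99
39% tone:
  R: 255 + 0.39×(128−255) = 255 − 49.53 = 205.47 → 205
  G: 215 + 0.39×(128−215) = 215 − 33.93 = 181.07 → 181
  B: 0 + 49.92 = 49.92 → 50
  → #cdb532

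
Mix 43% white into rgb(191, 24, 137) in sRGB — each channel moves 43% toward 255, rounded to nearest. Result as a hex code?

Lerp each channel 43% toward 255:
  R: 191 + 27.52 = 218.52 → 219
  G: 24 + 0.43×(255−24) = 24 + 99.33 = 123.33 → 123
  B: 137 + 50.74 = 187.74 → 188
rgb(219, 123, 188) = #db7bbc.

#db7bbc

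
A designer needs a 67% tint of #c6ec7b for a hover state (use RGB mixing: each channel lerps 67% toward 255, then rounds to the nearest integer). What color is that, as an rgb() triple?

rgb(236, 249, 211)

#c6ec7b is rgb(198, 236, 123).
Lerp each channel 67% toward 255:
  R: 198 + 0.67×(255−198) = 198 + 38.19 = 236.19 → 236
  G: 236 + 0.67×(255−236) = 236 + 12.73 = 248.73 → 249
  B: 123 + 0.67×(255−123) = 123 + 88.44 = 211.44 → 211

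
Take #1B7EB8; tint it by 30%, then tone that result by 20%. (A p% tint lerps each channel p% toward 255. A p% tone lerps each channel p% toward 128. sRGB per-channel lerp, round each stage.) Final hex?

#669EBE

#1B7EB8 is rgb(27, 126, 184).
A 30% tint moves each channel 30% toward 255:
  R: 27 + 0.3×(255−27) = 27 + 68.4 = 95.4 → 95
  G: 126 + 38.7 = 164.7 → 165
  B: 184 + 0.3×(255−184) = 184 + 21.3 = 205.3 → 205
After the tint: rgb(95, 165, 205) = #5FA5CD.
Lerp each channel 20% toward 128:
  R: 95 + 6.6 = 101.6 → 102
  G: 165 − 7.4 = 157.6 → 158
  B: 205 + 0.2×(128−205) = 205 − 15.4 = 189.6 → 190
rgb(102, 158, 190) = #669EBE.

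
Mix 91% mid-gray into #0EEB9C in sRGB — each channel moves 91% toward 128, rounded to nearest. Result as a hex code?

#0EEB9C is rgb(14, 235, 156).
A 91% tone moves each channel 91% toward 128:
  R: 14 + 0.91×(128−14) = 14 + 103.74 = 117.74 → 118
  G: 235 − 97.37 = 137.63 → 138
  B: 156 + 0.91×(128−156) = 156 − 25.48 = 130.52 → 131
rgb(118, 138, 131) = #768A83.

#768A83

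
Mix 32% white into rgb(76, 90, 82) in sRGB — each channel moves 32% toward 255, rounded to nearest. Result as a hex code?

Lerp each channel 32% toward 255:
  R: 76 + 57.28 = 133.28 → 133
  G: 90 + 0.32×(255−90) = 90 + 52.8 = 142.8 → 143
  B: 82 + 55.36 = 137.36 → 137
rgb(133, 143, 137) = #858F89.

#858F89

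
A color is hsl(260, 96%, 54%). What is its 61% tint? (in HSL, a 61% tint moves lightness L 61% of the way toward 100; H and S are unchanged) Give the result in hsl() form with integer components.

L moves 61% from 54 toward 100: 54 + 28.06 = 82.06 → 82.
H and S are unchanged.

hsl(260, 96%, 82%)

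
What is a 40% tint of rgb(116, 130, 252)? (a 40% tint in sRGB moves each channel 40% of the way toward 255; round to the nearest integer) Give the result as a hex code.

Per channel, c → c + 0.4(255 − c):
  R: 116 + 55.6 = 171.6 → 172
  G: 130 + 50 = 180 → 180
  B: 252 + 1.2 = 253.2 → 253
rgb(172, 180, 253) = #ACB4FD.

#ACB4FD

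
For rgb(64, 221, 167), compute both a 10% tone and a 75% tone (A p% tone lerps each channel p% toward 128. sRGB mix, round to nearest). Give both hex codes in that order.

10% tone:
  R: 64 + 0.1×(128−64) = 64 + 6.4 = 70.4 → 70
  G: 221 − 9.3 = 211.7 → 212
  B: 167 + 0.1×(128−167) = 167 − 3.9 = 163.1 → 163
  → #46d4a3
75% tone:
  R: 64 + 0.75×(128−64) = 64 + 48 = 112 → 112
  G: 221 − 69.75 = 151.25 → 151
  B: 167 + 0.75×(128−167) = 167 − 29.25 = 137.75 → 138
  → #70978a

#46d4a3, #70978a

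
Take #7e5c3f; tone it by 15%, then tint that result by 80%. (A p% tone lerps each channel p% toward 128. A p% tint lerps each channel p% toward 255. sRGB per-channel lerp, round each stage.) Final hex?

#7e5c3f is rgb(126, 92, 63).
Lerp each channel 15% toward 128:
  R: 126 + 0.15×(128−126) = 126 + 0.3 = 126.3 → 126
  G: 92 + 0.15×(128−92) = 92 + 5.4 = 97.4 → 97
  B: 63 + 9.75 = 72.75 → 73
After the tone: rgb(126, 97, 73) = #7e6149.
Per channel, c → c + 0.8(255 − c):
  R: 126 + 0.8×(255−126) = 126 + 103.2 = 229.2 → 229
  G: 97 + 126.4 = 223.4 → 223
  B: 73 + 0.8×(255−73) = 73 + 145.6 = 218.6 → 219
rgb(229, 223, 219) = #e5dfdb.

#e5dfdb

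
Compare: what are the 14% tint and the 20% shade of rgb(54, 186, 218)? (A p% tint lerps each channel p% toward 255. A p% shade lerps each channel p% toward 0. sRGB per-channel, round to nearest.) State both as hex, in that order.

14% tint:
  R: 54 + 28.14 = 82.14 → 82
  G: 186 + 9.66 = 195.66 → 196
  B: 218 + 0.14×(255−218) = 218 + 5.18 = 223.18 → 223
  → #52C4DF
20% shade:
  R: 54 − 10.8 = 43.2 → 43
  G: 186 − 37.2 = 148.8 → 149
  B: 218 + 0.2×(0−218) = 218 − 43.6 = 174.4 → 174
  → #2B95AE

#52C4DF, #2B95AE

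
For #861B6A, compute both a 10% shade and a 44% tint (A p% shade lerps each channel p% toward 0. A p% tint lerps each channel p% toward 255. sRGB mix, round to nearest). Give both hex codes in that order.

#79185F, #BB7FAC

#861B6A is rgb(134, 27, 106).
10% shade:
  R: 134 + 0.1×(0−134) = 134 − 13.4 = 120.6 → 121
  G: 27 − 2.7 = 24.3 → 24
  B: 106 − 10.6 = 95.4 → 95
  → #79185F
44% tint:
  R: 134 + 53.24 = 187.24 → 187
  G: 27 + 0.44×(255−27) = 27 + 100.32 = 127.32 → 127
  B: 106 + 0.44×(255−106) = 106 + 65.56 = 171.56 → 172
  → #BB7FAC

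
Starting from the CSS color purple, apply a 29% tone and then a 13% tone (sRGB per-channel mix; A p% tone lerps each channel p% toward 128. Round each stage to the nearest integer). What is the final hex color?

CSS purple is rgb(128, 0, 128).
Lerp each channel 29% toward 128:
  R: 128 + 0 = 128 → 128
  G: 0 + 37.12 = 37.12 → 37
  B: 128 + 0.29×(128−128) = 128 + 0 = 128 → 128
After the tone: rgb(128, 37, 128) = #802580.
Lerp each channel 13% toward 128:
  R: 128 + 0.13×(128−128) = 128 + 0 = 128 → 128
  G: 37 + 11.83 = 48.83 → 49
  B: 128 + 0.13×(128−128) = 128 + 0 = 128 → 128
rgb(128, 49, 128) = #803180.

#803180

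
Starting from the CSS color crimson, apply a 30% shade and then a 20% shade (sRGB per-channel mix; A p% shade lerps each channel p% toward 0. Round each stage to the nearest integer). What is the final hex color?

CSS crimson is rgb(220, 20, 60).
A 30% shade moves each channel 30% toward 0:
  R: 220 − 66 = 154 → 154
  G: 20 − 6 = 14 → 14
  B: 60 + 0.3×(0−60) = 60 − 18 = 42 → 42
After the shade: rgb(154, 14, 42) = #9a0e2a.
Per channel, c → c + 0.2(0 − c):
  R: 154 − 30.8 = 123.2 → 123
  G: 14 − 2.8 = 11.2 → 11
  B: 42 + 0.2×(0−42) = 42 − 8.4 = 33.6 → 34
rgb(123, 11, 34) = #7b0b22.

#7b0b22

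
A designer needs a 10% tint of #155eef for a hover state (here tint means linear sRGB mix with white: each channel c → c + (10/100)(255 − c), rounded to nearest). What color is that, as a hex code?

#2c6ef1

#155eef is rgb(21, 94, 239).
Lerp each channel 10% toward 255:
  R: 21 + 0.1×(255−21) = 21 + 23.4 = 44.4 → 44
  G: 94 + 0.1×(255−94) = 94 + 16.1 = 110.1 → 110
  B: 239 + 0.1×(255−239) = 239 + 1.6 = 240.6 → 241
rgb(44, 110, 241) = #2c6ef1.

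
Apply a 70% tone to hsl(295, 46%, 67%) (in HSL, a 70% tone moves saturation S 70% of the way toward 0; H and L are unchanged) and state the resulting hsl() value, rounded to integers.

hsl(295, 14%, 67%)

S moves 70% from 46 toward 0: 46 − 32.2 = 13.8 → 14.
H and L are unchanged.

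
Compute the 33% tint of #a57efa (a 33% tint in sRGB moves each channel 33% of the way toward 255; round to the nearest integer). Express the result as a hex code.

#c3a9fc

#a57efa is rgb(165, 126, 250).
A 33% tint moves each channel 33% toward 255:
  R: 165 + 29.7 = 194.7 → 195
  G: 126 + 0.33×(255−126) = 126 + 42.57 = 168.57 → 169
  B: 250 + 1.65 = 251.65 → 252
rgb(195, 169, 252) = #c3a9fc.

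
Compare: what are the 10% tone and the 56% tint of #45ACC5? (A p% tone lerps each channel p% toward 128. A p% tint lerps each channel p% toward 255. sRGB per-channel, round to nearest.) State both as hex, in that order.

#4BA8BE, #ADDAE5

#45ACC5 is rgb(69, 172, 197).
10% tone:
  R: 69 + 0.1×(128−69) = 69 + 5.9 = 74.9 → 75
  G: 172 − 4.4 = 167.6 → 168
  B: 197 + 0.1×(128−197) = 197 − 6.9 = 190.1 → 190
  → #4BA8BE
56% tint:
  R: 69 + 104.16 = 173.16 → 173
  G: 172 + 0.56×(255−172) = 172 + 46.48 = 218.48 → 218
  B: 197 + 0.56×(255−197) = 197 + 32.48 = 229.48 → 229
  → #ADDAE5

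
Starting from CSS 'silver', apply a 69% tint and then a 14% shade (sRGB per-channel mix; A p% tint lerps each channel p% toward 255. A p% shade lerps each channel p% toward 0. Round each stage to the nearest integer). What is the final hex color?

#CACACA

CSS silver is rgb(192, 192, 192).
A 69% tint moves each channel 69% toward 255:
  R: 192 + 0.69×(255−192) = 192 + 43.47 = 235.47 → 235
  G: 192 + 0.69×(255−192) = 192 + 43.47 = 235.47 → 235
  B: 192 + 0.69×(255−192) = 192 + 43.47 = 235.47 → 235
After the tint: rgb(235, 235, 235) = #EBEBEB.
A 14% shade moves each channel 14% toward 0:
  R: 235 − 32.9 = 202.1 → 202
  G: 235 − 32.9 = 202.1 → 202
  B: 235 − 32.9 = 202.1 → 202
rgb(202, 202, 202) = #CACACA.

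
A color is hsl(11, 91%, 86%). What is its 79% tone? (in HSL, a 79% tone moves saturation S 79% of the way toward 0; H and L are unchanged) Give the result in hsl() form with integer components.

S moves 79% from 91 toward 0: 91 − 71.89 = 19.11 → 19.
H and L are unchanged.

hsl(11, 19%, 86%)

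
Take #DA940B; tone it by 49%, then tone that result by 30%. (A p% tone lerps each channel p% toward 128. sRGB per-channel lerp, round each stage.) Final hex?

#A08756

#DA940B is rgb(218, 148, 11).
Per channel, c → c + 0.49(128 − c):
  R: 218 − 44.1 = 173.9 → 174
  G: 148 + 0.49×(128−148) = 148 − 9.8 = 138.2 → 138
  B: 11 + 0.49×(128−11) = 11 + 57.33 = 68.33 → 68
After the tone: rgb(174, 138, 68) = #AE8A44.
Lerp each channel 30% toward 128:
  R: 174 − 13.8 = 160.2 → 160
  G: 138 − 3 = 135 → 135
  B: 68 + 0.3×(128−68) = 68 + 18 = 86 → 86
rgb(160, 135, 86) = #A08756.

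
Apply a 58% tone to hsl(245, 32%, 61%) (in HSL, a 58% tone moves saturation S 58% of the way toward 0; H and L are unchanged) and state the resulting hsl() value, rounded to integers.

hsl(245, 13%, 61%)

S moves 58% from 32 toward 0: 32 − 18.56 = 13.44 → 13.
H and L are unchanged.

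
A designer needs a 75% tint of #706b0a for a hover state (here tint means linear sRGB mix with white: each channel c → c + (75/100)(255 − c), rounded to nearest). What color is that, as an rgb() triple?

#706b0a is rgb(112, 107, 10).
Lerp each channel 75% toward 255:
  R: 112 + 107.25 = 219.25 → 219
  G: 107 + 0.75×(255−107) = 107 + 111 = 218 → 218
  B: 10 + 0.75×(255−10) = 10 + 183.75 = 193.75 → 194

rgb(219, 218, 194)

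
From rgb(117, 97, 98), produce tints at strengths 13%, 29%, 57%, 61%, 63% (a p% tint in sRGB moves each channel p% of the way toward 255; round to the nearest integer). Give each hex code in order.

#877676, #9d8f90, #c4bbbb, #c9c1c2, #ccc5c5

13%: (117 + 17.94 = 134.94→135, 97 + 20.54 = 117.54→118, 98 + 20.41 = 118.41→118) → #877676
29%: (117 + 40.02 = 157.02→157, 97 + 45.82 = 142.82→143, 98 + 45.53 = 143.53→144) → #9d8f90
57%: (117 + 78.66 = 195.66→196, 97 + 90.06 = 187.06→187, 98 + 89.49 = 187.49→187) → #c4bbbb
61%: (117 + 84.18 = 201.18→201, 97 + 96.38 = 193.38→193, 98 + 95.77 = 193.77→194) → #c9c1c2
63%: (117 + 86.94 = 203.94→204, 97 + 99.54 = 196.54→197, 98 + 98.91 = 196.91→197) → #ccc5c5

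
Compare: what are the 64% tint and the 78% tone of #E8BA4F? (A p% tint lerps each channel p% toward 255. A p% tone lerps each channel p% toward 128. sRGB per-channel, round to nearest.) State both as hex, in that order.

#E8BA4F is rgb(232, 186, 79).
64% tint:
  R: 232 + 0.64×(255−232) = 232 + 14.72 = 246.72 → 247
  G: 186 + 0.64×(255−186) = 186 + 44.16 = 230.16 → 230
  B: 79 + 112.64 = 191.64 → 192
  → #F7E6C0
78% tone:
  R: 232 + 0.78×(128−232) = 232 − 81.12 = 150.88 → 151
  G: 186 + 0.78×(128−186) = 186 − 45.24 = 140.76 → 141
  B: 79 + 0.78×(128−79) = 79 + 38.22 = 117.22 → 117
  → #978D75

#F7E6C0, #978D75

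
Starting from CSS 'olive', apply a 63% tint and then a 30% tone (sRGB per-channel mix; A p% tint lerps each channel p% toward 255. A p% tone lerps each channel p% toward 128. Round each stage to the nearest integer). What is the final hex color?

#b8b897

CSS olive is rgb(128, 128, 0).
A 63% tint moves each channel 63% toward 255:
  R: 128 + 80.01 = 208.01 → 208
  G: 128 + 0.63×(255−128) = 128 + 80.01 = 208.01 → 208
  B: 0 + 0.63×(255−0) = 0 + 160.65 = 160.65 → 161
After the tint: rgb(208, 208, 161) = #d0d0a1.
Lerp each channel 30% toward 128:
  R: 208 − 24 = 184 → 184
  G: 208 − 24 = 184 → 184
  B: 161 + 0.3×(128−161) = 161 − 9.9 = 151.1 → 151
rgb(184, 184, 151) = #b8b897.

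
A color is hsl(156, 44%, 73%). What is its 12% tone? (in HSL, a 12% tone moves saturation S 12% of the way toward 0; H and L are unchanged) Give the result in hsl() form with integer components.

hsl(156, 39%, 73%)

S moves 12% from 44 toward 0: 44 − 5.28 = 38.72 → 39.
H and L are unchanged.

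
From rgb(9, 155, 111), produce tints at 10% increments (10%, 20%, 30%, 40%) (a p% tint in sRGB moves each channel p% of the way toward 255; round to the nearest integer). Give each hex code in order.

10%: (9 + 24.6 = 33.6→34, 155 + 10 = 165→165, 111 + 14.4 = 125.4→125) → #22a57d
20%: (9 + 49.2 = 58.2→58, 155 + 20 = 175→175, 111 + 28.8 = 139.8→140) → #3aaf8c
30%: (9 + 73.8 = 82.8→83, 155 + 30 = 185→185, 111 + 43.2 = 154.2→154) → #53b99a
40%: (9 + 98.4 = 107.4→107, 155 + 40 = 195→195, 111 + 57.6 = 168.6→169) → #6bc3a9

#22a57d, #3aaf8c, #53b99a, #6bc3a9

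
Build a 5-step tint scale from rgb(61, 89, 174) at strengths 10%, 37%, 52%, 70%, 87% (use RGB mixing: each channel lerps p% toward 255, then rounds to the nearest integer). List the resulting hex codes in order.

#506AB6, #8596CC, #A2AFD8, #C5CDE7, #E6E9F4

10%: (61 + 19.4 = 80.4→80, 89 + 16.6 = 105.6→106, 174 + 8.1 = 182.1→182) → #506AB6
37%: (61 + 71.78 = 132.78→133, 89 + 61.42 = 150.42→150, 174 + 29.97 = 203.97→204) → #8596CC
52%: (61 + 100.88 = 161.88→162, 89 + 86.32 = 175.32→175, 174 + 42.12 = 216.12→216) → #A2AFD8
70%: (61 + 135.8 = 196.8→197, 89 + 116.2 = 205.2→205, 174 + 56.7 = 230.7→231) → #C5CDE7
87%: (61 + 168.78 = 229.78→230, 89 + 144.42 = 233.42→233, 174 + 70.47 = 244.47→244) → #E6E9F4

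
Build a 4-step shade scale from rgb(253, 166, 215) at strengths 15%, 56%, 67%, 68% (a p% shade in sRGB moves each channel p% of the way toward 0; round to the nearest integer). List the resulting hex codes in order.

#D78DB7, #6F495F, #533747, #513545

15%: (253 − 37.95 = 215.05→215, 166 − 24.9 = 141.1→141, 215 − 32.25 = 182.75→183) → #D78DB7
56%: (253 − 141.68 = 111.32→111, 166 − 92.96 = 73.04→73, 215 − 120.4 = 94.6→95) → #6F495F
67%: (253 − 169.51 = 83.49→83, 166 − 111.22 = 54.78→55, 215 − 144.05 = 70.95→71) → #533747
68%: (253 − 172.04 = 80.96→81, 166 − 112.88 = 53.12→53, 215 − 146.2 = 68.8→69) → #513545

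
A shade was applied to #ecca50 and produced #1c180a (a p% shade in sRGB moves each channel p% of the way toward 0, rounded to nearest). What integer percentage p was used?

88%

#ecca50 is rgb(236, 202, 80); #1c180a is rgb(28, 24, 10).
On the R channel (widest range): 28 ≈ 236 + (p/100)(0 − 236), so p ≈ 100×(28 − 236)/(0 − 236) = -20800/-236 = 88.14.
p = 88 reproduces all three channels after rounding.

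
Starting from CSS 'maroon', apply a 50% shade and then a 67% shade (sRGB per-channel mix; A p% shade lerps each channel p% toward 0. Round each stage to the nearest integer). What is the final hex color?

#150000

CSS maroon is rgb(128, 0, 0).
A 50% shade moves each channel 50% toward 0:
  R: 128 + 0.5×(0−128) = 128 − 64 = 64 → 64
  G: 0 + 0 = 0 → 0
  B: 0 + 0 = 0 → 0
After the shade: rgb(64, 0, 0) = #400000.
Lerp each channel 67% toward 0:
  R: 64 + 0.67×(0−64) = 64 − 42.88 = 21.12 → 21
  G: 0 + 0.67×(0−0) = 0 + 0 = 0 → 0
  B: 0 + 0 = 0 → 0
rgb(21, 0, 0) = #150000.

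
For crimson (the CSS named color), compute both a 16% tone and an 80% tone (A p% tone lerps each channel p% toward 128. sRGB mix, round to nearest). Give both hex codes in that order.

CSS crimson is rgb(220, 20, 60).
16% tone:
  R: 220 + 0.16×(128−220) = 220 − 14.72 = 205.28 → 205
  G: 20 + 17.28 = 37.28 → 37
  B: 60 + 0.16×(128−60) = 60 + 10.88 = 70.88 → 71
  → #CD2547
80% tone:
  R: 220 + 0.8×(128−220) = 220 − 73.6 = 146.4 → 146
  G: 20 + 0.8×(128−20) = 20 + 86.4 = 106.4 → 106
  B: 60 + 0.8×(128−60) = 60 + 54.4 = 114.4 → 114
  → #926A72

#CD2547, #926A72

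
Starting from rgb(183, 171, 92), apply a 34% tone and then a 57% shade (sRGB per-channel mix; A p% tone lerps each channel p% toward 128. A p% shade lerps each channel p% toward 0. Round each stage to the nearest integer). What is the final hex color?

A 34% tone moves each channel 34% toward 128:
  R: 183 + 0.34×(128−183) = 183 − 18.7 = 164.3 → 164
  G: 171 + 0.34×(128−171) = 171 − 14.62 = 156.38 → 156
  B: 92 + 0.34×(128−92) = 92 + 12.24 = 104.24 → 104
After the tone: rgb(164, 156, 104) = #A49C68.
A 57% shade moves each channel 57% toward 0:
  R: 164 − 93.48 = 70.52 → 71
  G: 156 + 0.57×(0−156) = 156 − 88.92 = 67.08 → 67
  B: 104 + 0.57×(0−104) = 104 − 59.28 = 44.72 → 45
rgb(71, 67, 45) = #47432D.

#47432D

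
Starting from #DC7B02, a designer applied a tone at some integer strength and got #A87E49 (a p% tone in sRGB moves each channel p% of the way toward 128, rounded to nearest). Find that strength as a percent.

56%

#DC7B02 is rgb(220, 123, 2); #A87E49 is rgb(168, 126, 73).
On the B channel (widest range): 73 ≈ 2 + (p/100)(128 − 2), so p ≈ 100×(73 − 2)/(128 − 2) = 7100/126 = 56.35.
p = 56 reproduces all three channels after rounding.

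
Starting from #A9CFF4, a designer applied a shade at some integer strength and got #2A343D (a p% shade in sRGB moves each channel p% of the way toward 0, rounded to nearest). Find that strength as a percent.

75%

#A9CFF4 is rgb(169, 207, 244); #2A343D is rgb(42, 52, 61).
On the B channel (widest range): 61 ≈ 244 + (p/100)(0 − 244), so p ≈ 100×(61 − 244)/(0 − 244) = -18300/-244 = 75.00.
p = 75 reproduces all three channels after rounding.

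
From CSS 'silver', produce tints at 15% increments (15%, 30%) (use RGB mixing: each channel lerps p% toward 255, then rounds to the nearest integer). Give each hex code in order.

CSS silver is rgb(192, 192, 192).
15%: (192 + 9.45 = 201.45→201, 192 + 9.45 = 201.45→201, 192 + 9.45 = 201.45→201) → #C9C9C9
30%: (192 + 18.9 = 210.9→211, 192 + 18.9 = 210.9→211, 192 + 18.9 = 210.9→211) → #D3D3D3

#C9C9C9, #D3D3D3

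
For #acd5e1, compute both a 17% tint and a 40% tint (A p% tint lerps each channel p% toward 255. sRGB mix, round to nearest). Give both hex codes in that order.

#acd5e1 is rgb(172, 213, 225).
17% tint:
  R: 172 + 0.17×(255−172) = 172 + 14.11 = 186.11 → 186
  G: 213 + 0.17×(255−213) = 213 + 7.14 = 220.14 → 220
  B: 225 + 5.1 = 230.1 → 230
  → #badce6
40% tint:
  R: 172 + 0.4×(255−172) = 172 + 33.2 = 205.2 → 205
  G: 213 + 16.8 = 229.8 → 230
  B: 225 + 12 = 237 → 237
  → #cde6ed

#badce6, #cde6ed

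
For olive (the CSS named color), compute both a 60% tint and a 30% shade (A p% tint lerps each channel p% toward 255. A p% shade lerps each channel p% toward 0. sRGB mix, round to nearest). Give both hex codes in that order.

#cccc99, #5a5a00

CSS olive is rgb(128, 128, 0).
60% tint:
  R: 128 + 76.2 = 204.2 → 204
  G: 128 + 0.6×(255−128) = 128 + 76.2 = 204.2 → 204
  B: 0 + 0.6×(255−0) = 0 + 153 = 153 → 153
  → #cccc99
30% shade:
  R: 128 + 0.3×(0−128) = 128 − 38.4 = 89.6 → 90
  G: 128 + 0.3×(0−128) = 128 − 38.4 = 89.6 → 90
  B: 0 + 0.3×(0−0) = 0 + 0 = 0 → 0
  → #5a5a00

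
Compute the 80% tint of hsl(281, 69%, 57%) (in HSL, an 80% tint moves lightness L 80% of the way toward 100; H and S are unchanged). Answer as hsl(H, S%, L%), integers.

L moves 80% from 57 toward 100: 57 + 34.4 = 91.4 → 91.
H and S are unchanged.

hsl(281, 69%, 91%)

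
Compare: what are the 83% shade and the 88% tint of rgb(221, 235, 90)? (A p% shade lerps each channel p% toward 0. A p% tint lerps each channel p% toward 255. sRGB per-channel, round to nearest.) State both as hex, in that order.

#26280f, #fbfdeb

83% shade:
  R: 221 + 0.83×(0−221) = 221 − 183.43 = 37.57 → 38
  G: 235 + 0.83×(0−235) = 235 − 195.05 = 39.95 → 40
  B: 90 − 74.7 = 15.3 → 15
  → #26280f
88% tint:
  R: 221 + 0.88×(255−221) = 221 + 29.92 = 250.92 → 251
  G: 235 + 17.6 = 252.6 → 253
  B: 90 + 0.88×(255−90) = 90 + 145.2 = 235.2 → 235
  → #fbfdeb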